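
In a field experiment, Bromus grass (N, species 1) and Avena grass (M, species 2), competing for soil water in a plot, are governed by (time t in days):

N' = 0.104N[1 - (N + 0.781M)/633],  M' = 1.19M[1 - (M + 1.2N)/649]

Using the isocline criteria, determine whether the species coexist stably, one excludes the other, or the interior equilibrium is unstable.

Compare the nullcline intercepts: K1/α12 = 633/0.781 = 810 > K2 = 649; K2/α21 = 649/1.2 = 541 < K1 = 633.
Since the inequalities point opposite ways, species 1 can invade but species 2 cannot.

species 1 excludes species 2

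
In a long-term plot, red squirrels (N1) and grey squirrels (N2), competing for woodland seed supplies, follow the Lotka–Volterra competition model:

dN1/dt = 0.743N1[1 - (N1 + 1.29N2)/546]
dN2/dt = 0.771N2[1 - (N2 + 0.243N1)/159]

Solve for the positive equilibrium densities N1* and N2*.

Setting both brackets to zero gives the nullclines N1 + 1.29N2 = 546 and 0.243N1 + N2 = 159.
Substituting N2 = 159 - 0.243N1 into the first: N1(1 - 1.29·0.243) = 546 - 1.29·159.
So N1* = 341/0.687 = 497, and then N2* = 159 - 0.243·497 = 38.3.

N1* ≈ 497, N2* ≈ 38.3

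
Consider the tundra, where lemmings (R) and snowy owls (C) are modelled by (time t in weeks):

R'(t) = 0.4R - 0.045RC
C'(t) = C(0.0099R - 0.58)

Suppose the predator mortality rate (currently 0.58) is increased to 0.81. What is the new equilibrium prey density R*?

At the interior fixed point, setting dC/dt = 0 with C > 0 fixes R* = (predator death rate)/(RC coefficient) — independent of the other coefficients.
With the change, R* = 0.81/0.0099 = 81.8; it rises from 58.6.

R* ≈ 81.8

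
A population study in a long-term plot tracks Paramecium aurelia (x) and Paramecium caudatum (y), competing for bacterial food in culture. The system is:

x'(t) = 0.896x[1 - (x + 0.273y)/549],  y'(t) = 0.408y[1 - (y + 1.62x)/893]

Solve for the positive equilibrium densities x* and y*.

Setting both brackets to zero gives the nullclines x + 0.273y = 549 and 1.62x + y = 893.
Substituting y = 893 - 1.62x into the first: x(1 - 0.273·1.62) = 549 - 0.273·893.
So x* = 305/0.558 = 547, and then y* = 893 - 1.62·547 = 6.49.

x* ≈ 547, y* ≈ 6.49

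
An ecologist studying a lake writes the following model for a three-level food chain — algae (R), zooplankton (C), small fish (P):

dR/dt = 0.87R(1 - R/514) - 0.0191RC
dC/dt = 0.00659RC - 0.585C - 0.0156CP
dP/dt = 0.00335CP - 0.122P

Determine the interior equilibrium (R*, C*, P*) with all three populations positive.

R* ≈ 103, C* ≈ 36.4, P* ≈ 6.03

From dP/dt = 0: 0.00335C* = 0.122, so C* = 36.4.
From dR/dt = 0: 0.87(1 - R*/514) = 0.0191·36.4, giving R* = 514·(1 - 0.8) = 103.
From dC/dt = 0: 0.00659·103 - 0.585 = 0.0156P*, so P* = 0.0941/0.0156 = 6.03.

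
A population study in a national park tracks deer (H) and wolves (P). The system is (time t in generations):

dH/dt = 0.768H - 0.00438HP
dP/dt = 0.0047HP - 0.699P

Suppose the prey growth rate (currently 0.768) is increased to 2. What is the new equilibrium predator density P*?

At the interior fixed point, setting dH/dt = 0 with H > 0 fixes P* = (prey growth rate)/(HP coefficient) — independent of the other coefficients.
With the change, P* = 2/0.00438 = 457; it rises from 175.

P* ≈ 457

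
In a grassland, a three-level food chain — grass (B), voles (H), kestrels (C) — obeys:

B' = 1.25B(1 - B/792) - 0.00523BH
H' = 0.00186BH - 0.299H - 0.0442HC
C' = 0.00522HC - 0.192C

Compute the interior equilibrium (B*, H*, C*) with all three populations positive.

From dC/dt = 0: 0.00522H* = 0.192, so H* = 36.8.
From dB/dt = 0: 1.25(1 - B*/792) = 0.00523·36.8, giving B* = 792·(1 - 0.154) = 670.
From dH/dt = 0: 0.00186·670 - 0.299 = 0.0442C*, so C* = 0.947/0.0442 = 21.4.

B* ≈ 670, H* ≈ 36.8, C* ≈ 21.4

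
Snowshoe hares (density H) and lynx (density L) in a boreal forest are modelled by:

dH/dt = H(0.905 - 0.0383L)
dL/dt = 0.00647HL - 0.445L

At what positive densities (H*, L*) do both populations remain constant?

H* ≈ 68.8, L* ≈ 23.6

Set dL/dt = 0 with L > 0: 0.00647H - 0.445 = 0, so H* = 0.445/0.00647 = 68.8.
Set dH/dt = 0 with H > 0: 0.905 - 0.0383L = 0, so L* = 0.905/0.0383 = 23.6.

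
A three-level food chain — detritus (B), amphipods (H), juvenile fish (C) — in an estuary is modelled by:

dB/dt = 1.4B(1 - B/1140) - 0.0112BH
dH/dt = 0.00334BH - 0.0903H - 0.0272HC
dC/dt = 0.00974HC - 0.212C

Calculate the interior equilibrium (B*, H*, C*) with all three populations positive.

From dC/dt = 0: 0.00974H* = 0.212, so H* = 21.8.
From dB/dt = 0: 1.4(1 - B*/1140) = 0.0112·21.8, giving B* = 1140·(1 - 0.174) = 941.
From dH/dt = 0: 0.00334·941 - 0.0903 = 0.0272C*, so C* = 3.05/0.0272 = 112.

B* ≈ 941, H* ≈ 21.8, C* ≈ 112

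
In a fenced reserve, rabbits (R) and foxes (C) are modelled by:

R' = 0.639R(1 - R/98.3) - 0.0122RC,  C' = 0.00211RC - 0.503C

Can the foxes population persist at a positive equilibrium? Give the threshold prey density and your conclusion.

Threshold R = 238; K < 238, so no, the predator goes extinct.

The predator equation gives dC/dt > 0 only when R > 0.503/0.00211 = 238.
Without the predator, R → K = 98.3. Since 98.3 < 238, the predator cannot invade.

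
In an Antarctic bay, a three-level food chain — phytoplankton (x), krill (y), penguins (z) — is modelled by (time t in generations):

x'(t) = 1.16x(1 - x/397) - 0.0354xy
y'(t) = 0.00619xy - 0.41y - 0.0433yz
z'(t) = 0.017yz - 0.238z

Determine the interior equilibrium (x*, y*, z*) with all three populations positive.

From dz/dt = 0: 0.017y* = 0.238, so y* = 14.
From dx/dt = 0: 1.16(1 - x*/397) = 0.0354·14, giving x* = 397·(1 - 0.427) = 227.
From dy/dt = 0: 0.00619·227 - 0.41 = 0.0433z*, so z* = 0.998/0.0433 = 23.

x* ≈ 227, y* ≈ 14, z* ≈ 23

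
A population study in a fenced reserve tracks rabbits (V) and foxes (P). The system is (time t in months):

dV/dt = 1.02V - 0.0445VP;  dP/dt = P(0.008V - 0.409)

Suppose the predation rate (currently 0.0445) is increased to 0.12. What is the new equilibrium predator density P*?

At the interior fixed point, setting dV/dt = 0 with V > 0 fixes P* = (prey growth rate)/(VP coefficient) — independent of the other coefficients.
With the change, P* = 1.02/0.12 = 8.5; it falls from 22.9.

P* ≈ 8.5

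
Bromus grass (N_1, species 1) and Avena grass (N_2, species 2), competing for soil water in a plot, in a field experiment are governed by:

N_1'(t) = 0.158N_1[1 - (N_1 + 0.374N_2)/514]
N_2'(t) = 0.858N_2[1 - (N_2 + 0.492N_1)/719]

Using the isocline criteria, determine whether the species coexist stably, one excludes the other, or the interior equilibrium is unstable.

Compare the nullcline intercepts: K1/α12 = 514/0.374 = 1370 > K2 = 719; K2/α21 = 719/0.492 = 1460 > K1 = 514.
Since both inequalities hold, each species can invade when rare, so the interior equilibrium is stable.

stable coexistence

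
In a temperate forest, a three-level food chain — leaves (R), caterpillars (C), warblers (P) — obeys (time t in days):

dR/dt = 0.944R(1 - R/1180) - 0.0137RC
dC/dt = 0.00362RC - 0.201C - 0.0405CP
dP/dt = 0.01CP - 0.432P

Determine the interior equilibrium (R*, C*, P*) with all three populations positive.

R* ≈ 440, C* ≈ 43.2, P* ≈ 34.4

From dP/dt = 0: 0.01C* = 0.432, so C* = 43.2.
From dR/dt = 0: 0.944(1 - R*/1180) = 0.0137·43.2, giving R* = 1180·(1 - 0.627) = 440.
From dC/dt = 0: 0.00362·440 - 0.201 = 0.0405P*, so P* = 1.39/0.0405 = 34.4.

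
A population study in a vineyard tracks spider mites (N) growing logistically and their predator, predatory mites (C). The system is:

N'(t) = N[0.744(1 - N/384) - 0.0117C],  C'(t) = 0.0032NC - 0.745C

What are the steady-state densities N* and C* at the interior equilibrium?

N* ≈ 233, C* ≈ 25

From dC/dt = 0 with C > 0: 0.0032N* = 0.745, so N* = 233.
Substitute into dN/dt = 0: 0.744(1 - 233/384) = 0.0117C*.
The bracket is 0.394, giving C* = 0.293/0.0117 = 25.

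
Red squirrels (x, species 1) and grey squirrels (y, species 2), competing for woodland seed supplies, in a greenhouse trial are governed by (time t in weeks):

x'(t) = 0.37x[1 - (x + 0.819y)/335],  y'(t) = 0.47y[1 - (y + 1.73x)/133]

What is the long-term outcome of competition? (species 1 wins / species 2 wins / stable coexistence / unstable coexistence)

species 1 excludes species 2

Compare the nullcline intercepts: K1/α12 = 335/0.819 = 409 > K2 = 133; K2/α21 = 133/1.73 = 76.9 < K1 = 335.
Since the inequalities point opposite ways, species 1 can invade but species 2 cannot.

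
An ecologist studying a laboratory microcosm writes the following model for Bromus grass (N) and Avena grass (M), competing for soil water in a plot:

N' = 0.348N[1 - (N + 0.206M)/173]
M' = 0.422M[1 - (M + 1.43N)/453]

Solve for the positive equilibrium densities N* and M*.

N* ≈ 113, M* ≈ 291

Setting both brackets to zero gives the nullclines N + 0.206M = 173 and 1.43N + M = 453.
Substituting M = 453 - 1.43N into the first: N(1 - 0.206·1.43) = 173 - 0.206·453.
So N* = 79.7/0.705 = 113, and then M* = 453 - 1.43·113 = 291.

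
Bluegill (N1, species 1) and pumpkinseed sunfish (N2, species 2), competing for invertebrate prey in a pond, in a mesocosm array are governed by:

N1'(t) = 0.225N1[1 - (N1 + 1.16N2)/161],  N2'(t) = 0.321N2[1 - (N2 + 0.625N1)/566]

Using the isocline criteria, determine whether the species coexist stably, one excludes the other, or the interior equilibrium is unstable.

species 2 excludes species 1

Compare the nullcline intercepts: K1/α12 = 161/1.16 = 139 < K2 = 566; K2/α21 = 566/0.625 = 906 > K1 = 161.
Since the inequalities point opposite ways, species 2 can invade but species 1 cannot.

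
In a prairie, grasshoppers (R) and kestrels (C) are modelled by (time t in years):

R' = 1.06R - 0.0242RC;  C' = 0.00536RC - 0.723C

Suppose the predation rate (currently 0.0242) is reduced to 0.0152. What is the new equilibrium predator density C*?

C* ≈ 69.7

At the interior fixed point, setting dR/dt = 0 with R > 0 fixes C* = (prey growth rate)/(RC coefficient) — independent of the other coefficients.
With the change, C* = 1.06/0.0152 = 69.7; it rises from 43.8.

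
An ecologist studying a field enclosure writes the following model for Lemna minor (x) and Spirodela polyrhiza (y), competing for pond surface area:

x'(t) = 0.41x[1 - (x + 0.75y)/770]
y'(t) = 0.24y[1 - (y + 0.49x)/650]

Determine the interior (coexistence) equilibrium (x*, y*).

x* ≈ 447, y* ≈ 431

Setting both brackets to zero gives the nullclines x + 0.75y = 770 and 0.49x + y = 650.
Substituting y = 650 - 0.49x into the first: x(1 - 0.75·0.49) = 770 - 0.75·650.
So x* = 282/0.633 = 447, and then y* = 650 - 0.49·447 = 431.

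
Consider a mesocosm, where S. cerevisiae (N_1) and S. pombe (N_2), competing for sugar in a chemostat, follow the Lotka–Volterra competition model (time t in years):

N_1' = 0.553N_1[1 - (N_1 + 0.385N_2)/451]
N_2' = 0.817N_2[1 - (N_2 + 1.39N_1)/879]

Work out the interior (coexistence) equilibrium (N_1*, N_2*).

Setting both brackets to zero gives the nullclines N_1 + 0.385N_2 = 451 and 1.39N_1 + N_2 = 879.
Substituting N_2 = 879 - 1.39N_1 into the first: N_1(1 - 0.385·1.39) = 451 - 0.385·879.
So N_1* = 113/0.465 = 242, and then N_2* = 879 - 1.39·242 = 542.

N_1* ≈ 242, N_2* ≈ 542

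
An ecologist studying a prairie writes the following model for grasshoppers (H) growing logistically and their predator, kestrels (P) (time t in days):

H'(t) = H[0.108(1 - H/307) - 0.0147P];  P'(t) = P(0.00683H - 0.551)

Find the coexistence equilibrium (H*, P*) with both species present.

H* ≈ 80.7, P* ≈ 5.42

From dP/dt = 0 with P > 0: 0.00683H* = 0.551, so H* = 80.7.
Substitute into dH/dt = 0: 0.108(1 - 80.7/307) = 0.0147P*.
The bracket is 0.737, giving P* = 0.0796/0.0147 = 5.42.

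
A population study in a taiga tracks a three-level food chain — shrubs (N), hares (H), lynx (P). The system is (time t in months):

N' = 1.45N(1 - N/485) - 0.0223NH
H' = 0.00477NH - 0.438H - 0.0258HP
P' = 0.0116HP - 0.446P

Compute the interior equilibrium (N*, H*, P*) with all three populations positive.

N* ≈ 198, H* ≈ 38.4, P* ≈ 19.7

From dP/dt = 0: 0.0116H* = 0.446, so H* = 38.4.
From dN/dt = 0: 1.45(1 - N*/485) = 0.0223·38.4, giving N* = 485·(1 - 0.591) = 198.
From dH/dt = 0: 0.00477·198 - 0.438 = 0.0258P*, so P* = 0.507/0.0258 = 19.7.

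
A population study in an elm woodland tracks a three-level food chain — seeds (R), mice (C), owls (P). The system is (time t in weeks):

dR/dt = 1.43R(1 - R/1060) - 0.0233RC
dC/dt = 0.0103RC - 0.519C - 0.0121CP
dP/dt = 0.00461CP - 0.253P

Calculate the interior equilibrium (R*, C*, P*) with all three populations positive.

From dP/dt = 0: 0.00461C* = 0.253, so C* = 54.9.
From dR/dt = 0: 1.43(1 - R*/1060) = 0.0233·54.9, giving R* = 1060·(1 - 0.894) = 112.
From dC/dt = 0: 0.0103·112 - 0.519 = 0.0121P*, so P* = 0.636/0.0121 = 52.6.

R* ≈ 112, C* ≈ 54.9, P* ≈ 52.6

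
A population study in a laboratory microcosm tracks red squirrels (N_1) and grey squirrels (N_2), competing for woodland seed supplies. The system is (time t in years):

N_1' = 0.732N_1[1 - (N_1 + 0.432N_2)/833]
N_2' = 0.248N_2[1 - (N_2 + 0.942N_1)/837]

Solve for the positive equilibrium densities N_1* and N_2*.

Setting both brackets to zero gives the nullclines N_1 + 0.432N_2 = 833 and 0.942N_1 + N_2 = 837.
Substituting N_2 = 837 - 0.942N_1 into the first: N_1(1 - 0.432·0.942) = 833 - 0.432·837.
So N_1* = 471/0.593 = 795, and then N_2* = 837 - 0.942·795 = 88.2.

N_1* ≈ 795, N_2* ≈ 88.2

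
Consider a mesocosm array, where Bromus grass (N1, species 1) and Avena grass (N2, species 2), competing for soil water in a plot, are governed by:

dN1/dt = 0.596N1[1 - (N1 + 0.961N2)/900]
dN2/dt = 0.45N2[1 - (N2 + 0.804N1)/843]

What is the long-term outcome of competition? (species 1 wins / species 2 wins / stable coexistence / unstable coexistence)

Compare the nullcline intercepts: K1/α12 = 900/0.961 = 937 > K2 = 843; K2/α21 = 843/0.804 = 1050 > K1 = 900.
Since both inequalities hold, each species can invade when rare, so the interior equilibrium is stable.

stable coexistence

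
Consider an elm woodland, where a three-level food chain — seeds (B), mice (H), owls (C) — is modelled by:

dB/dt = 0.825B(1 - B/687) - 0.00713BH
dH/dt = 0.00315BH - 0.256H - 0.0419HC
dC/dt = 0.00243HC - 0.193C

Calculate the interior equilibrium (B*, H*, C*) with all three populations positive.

B* ≈ 215, H* ≈ 79.4, C* ≈ 10.1

From dC/dt = 0: 0.00243H* = 0.193, so H* = 79.4.
From dB/dt = 0: 0.825(1 - B*/687) = 0.00713·79.4, giving B* = 687·(1 - 0.686) = 215.
From dH/dt = 0: 0.00315·215 - 0.256 = 0.0419C*, so C* = 0.423/0.0419 = 10.1.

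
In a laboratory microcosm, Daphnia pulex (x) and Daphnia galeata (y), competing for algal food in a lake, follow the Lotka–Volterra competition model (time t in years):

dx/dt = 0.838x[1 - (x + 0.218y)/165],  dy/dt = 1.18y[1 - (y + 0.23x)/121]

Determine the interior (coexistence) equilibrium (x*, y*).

Setting both brackets to zero gives the nullclines x + 0.218y = 165 and 0.23x + y = 121.
Substituting y = 121 - 0.23x into the first: x(1 - 0.218·0.23) = 165 - 0.218·121.
So x* = 139/0.95 = 146, and then y* = 121 - 0.23·146 = 87.4.

x* ≈ 146, y* ≈ 87.4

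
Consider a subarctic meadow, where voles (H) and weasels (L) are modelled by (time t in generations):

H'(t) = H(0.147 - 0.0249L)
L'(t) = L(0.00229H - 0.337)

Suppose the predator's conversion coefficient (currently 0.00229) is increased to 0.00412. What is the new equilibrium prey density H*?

H* ≈ 81.8

At the interior fixed point, setting dL/dt = 0 with L > 0 fixes H* = (predator death rate)/(HL coefficient) — independent of the other coefficients.
With the change, H* = 0.337/0.00412 = 81.8; it falls from 147.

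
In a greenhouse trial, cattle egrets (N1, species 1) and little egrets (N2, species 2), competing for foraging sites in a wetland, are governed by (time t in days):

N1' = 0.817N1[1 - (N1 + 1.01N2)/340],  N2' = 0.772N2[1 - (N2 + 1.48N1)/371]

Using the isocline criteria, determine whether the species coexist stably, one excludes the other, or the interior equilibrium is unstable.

unstable coexistence (outcome depends on initial conditions)

Compare the nullcline intercepts: K1/α12 = 340/1.01 = 337 < K2 = 371; K2/α21 = 371/1.48 = 251 < K1 = 340.
Since both are reversed, neither can invade when rare; the interior point is a saddle.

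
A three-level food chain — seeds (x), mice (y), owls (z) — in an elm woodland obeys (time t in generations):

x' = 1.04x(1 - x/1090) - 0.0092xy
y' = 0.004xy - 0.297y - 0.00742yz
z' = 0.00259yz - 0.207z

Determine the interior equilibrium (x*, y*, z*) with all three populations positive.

x* ≈ 319, y* ≈ 79.9, z* ≈ 132

From dz/dt = 0: 0.00259y* = 0.207, so y* = 79.9.
From dx/dt = 0: 1.04(1 - x*/1090) = 0.0092·79.9, giving x* = 1090·(1 - 0.707) = 319.
From dy/dt = 0: 0.004·319 - 0.297 = 0.00742z*, so z* = 0.98/0.00742 = 132.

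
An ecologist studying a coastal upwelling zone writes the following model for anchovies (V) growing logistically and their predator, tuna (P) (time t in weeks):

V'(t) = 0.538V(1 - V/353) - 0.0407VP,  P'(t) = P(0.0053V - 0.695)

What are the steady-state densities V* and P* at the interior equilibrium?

From dP/dt = 0 with P > 0: 0.0053V* = 0.695, so V* = 131.
Substitute into dV/dt = 0: 0.538(1 - 131/353) = 0.0407P*.
The bracket is 0.629, giving P* = 0.338/0.0407 = 8.31.

V* ≈ 131, P* ≈ 8.31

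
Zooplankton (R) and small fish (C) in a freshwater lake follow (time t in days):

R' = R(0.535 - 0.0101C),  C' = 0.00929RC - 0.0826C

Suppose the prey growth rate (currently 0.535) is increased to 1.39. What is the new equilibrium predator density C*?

C* ≈ 138

At the interior fixed point, setting dR/dt = 0 with R > 0 fixes C* = (prey growth rate)/(RC coefficient) — independent of the other coefficients.
With the change, C* = 1.39/0.0101 = 138; it rises from 53.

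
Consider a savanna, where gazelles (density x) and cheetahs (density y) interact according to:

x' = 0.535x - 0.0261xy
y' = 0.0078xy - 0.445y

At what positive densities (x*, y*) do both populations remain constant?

x* ≈ 57.1, y* ≈ 20.5

Set dy/dt = 0 with y > 0: 0.0078x - 0.445 = 0, so x* = 0.445/0.0078 = 57.1.
Set dx/dt = 0 with x > 0: 0.535 - 0.0261y = 0, so y* = 0.535/0.0261 = 20.5.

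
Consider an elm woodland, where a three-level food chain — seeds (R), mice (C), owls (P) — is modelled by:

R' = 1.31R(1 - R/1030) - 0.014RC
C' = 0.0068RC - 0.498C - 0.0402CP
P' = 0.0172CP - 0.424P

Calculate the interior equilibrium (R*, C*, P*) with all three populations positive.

R* ≈ 759, C* ≈ 24.7, P* ≈ 116

From dP/dt = 0: 0.0172C* = 0.424, so C* = 24.7.
From dR/dt = 0: 1.31(1 - R*/1030) = 0.014·24.7, giving R* = 1030·(1 - 0.263) = 759.
From dC/dt = 0: 0.0068·759 - 0.498 = 0.0402P*, so P* = 4.66/0.0402 = 116.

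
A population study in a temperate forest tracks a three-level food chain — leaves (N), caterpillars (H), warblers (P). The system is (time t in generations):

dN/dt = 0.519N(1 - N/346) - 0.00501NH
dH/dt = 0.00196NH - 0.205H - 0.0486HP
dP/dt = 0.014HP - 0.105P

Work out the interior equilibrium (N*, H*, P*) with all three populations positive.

From dP/dt = 0: 0.014H* = 0.105, so H* = 7.5.
From dN/dt = 0: 0.519(1 - N*/346) = 0.00501·7.5, giving N* = 346·(1 - 0.0724) = 321.
From dH/dt = 0: 0.00196·321 - 0.205 = 0.0486P*, so P* = 0.424/0.0486 = 8.73.

N* ≈ 321, H* ≈ 7.5, P* ≈ 8.73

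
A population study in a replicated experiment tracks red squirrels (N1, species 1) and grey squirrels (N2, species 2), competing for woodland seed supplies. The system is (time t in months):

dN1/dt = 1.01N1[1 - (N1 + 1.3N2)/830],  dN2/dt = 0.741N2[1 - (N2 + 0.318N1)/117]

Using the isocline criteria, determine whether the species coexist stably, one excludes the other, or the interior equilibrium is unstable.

species 1 excludes species 2

Compare the nullcline intercepts: K1/α12 = 830/1.3 = 638 > K2 = 117; K2/α21 = 117/0.318 = 368 < K1 = 830.
Since the inequalities point opposite ways, species 1 can invade but species 2 cannot.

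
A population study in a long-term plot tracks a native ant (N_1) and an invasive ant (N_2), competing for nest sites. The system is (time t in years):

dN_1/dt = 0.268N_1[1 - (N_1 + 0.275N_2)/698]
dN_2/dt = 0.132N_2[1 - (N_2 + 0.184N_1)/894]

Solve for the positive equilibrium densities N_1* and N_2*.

Setting both brackets to zero gives the nullclines N_1 + 0.275N_2 = 698 and 0.184N_1 + N_2 = 894.
Substituting N_2 = 894 - 0.184N_1 into the first: N_1(1 - 0.275·0.184) = 698 - 0.275·894.
So N_1* = 452/0.949 = 476, and then N_2* = 894 - 0.184·476 = 806.

N_1* ≈ 476, N_2* ≈ 806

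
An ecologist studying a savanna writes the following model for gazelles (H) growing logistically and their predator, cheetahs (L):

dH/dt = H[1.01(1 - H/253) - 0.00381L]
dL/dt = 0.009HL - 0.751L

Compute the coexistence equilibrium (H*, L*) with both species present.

From dL/dt = 0 with L > 0: 0.009H* = 0.751, so H* = 83.4.
Substitute into dH/dt = 0: 1.01(1 - 83.4/253) = 0.00381L*.
The bracket is 0.67, giving L* = 0.677/0.00381 = 178.

H* ≈ 83.4, L* ≈ 178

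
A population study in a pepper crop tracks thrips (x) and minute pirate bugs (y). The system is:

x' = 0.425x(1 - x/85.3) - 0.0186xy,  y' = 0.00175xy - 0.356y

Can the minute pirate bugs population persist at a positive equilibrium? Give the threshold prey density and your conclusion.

The predator equation gives dy/dt > 0 only when x > 0.356/0.00175 = 203.
Without the predator, x → K = 85.3. Since 85.3 < 203, the predator cannot invade.

Threshold x = 203; K < 203, so no, the predator goes extinct.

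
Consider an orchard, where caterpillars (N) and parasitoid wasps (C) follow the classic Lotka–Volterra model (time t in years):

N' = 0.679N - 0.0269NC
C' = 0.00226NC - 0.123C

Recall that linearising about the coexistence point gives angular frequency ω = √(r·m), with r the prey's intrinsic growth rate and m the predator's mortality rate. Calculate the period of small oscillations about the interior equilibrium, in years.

Here r = 0.679 and m = 0.123, so r·m = 0.0835.
ω = √0.0835 = 0.289 per year, hence T = 2π/ω ≈ 21.7 years.

T ≈ 21.7 years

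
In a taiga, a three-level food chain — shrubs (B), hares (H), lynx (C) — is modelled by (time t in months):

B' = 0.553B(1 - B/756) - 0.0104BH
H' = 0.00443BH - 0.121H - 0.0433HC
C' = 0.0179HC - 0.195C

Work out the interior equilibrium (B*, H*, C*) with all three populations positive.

From dC/dt = 0: 0.0179H* = 0.195, so H* = 10.9.
From dB/dt = 0: 0.553(1 - B*/756) = 0.0104·10.9, giving B* = 756·(1 - 0.205) = 601.
From dH/dt = 0: 0.00443·601 - 0.121 = 0.0433C*, so C* = 2.54/0.0433 = 58.7.

B* ≈ 601, H* ≈ 10.9, C* ≈ 58.7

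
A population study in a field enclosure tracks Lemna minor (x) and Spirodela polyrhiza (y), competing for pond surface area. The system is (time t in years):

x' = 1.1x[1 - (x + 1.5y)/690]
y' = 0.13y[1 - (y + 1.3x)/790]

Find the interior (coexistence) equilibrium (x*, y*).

x* ≈ 521, y* ≈ 113

Setting both brackets to zero gives the nullclines x + 1.5y = 690 and 1.3x + y = 790.
Substituting y = 790 - 1.3x into the first: x(1 - 1.5·1.3) = 690 - 1.5·790.
So x* = -495/-0.95 = 521, and then y* = 790 - 1.3·521 = 113.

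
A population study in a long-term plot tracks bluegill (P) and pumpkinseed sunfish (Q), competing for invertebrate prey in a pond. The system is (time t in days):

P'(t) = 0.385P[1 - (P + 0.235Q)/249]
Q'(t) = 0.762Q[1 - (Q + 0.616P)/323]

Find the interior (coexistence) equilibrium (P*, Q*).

Setting both brackets to zero gives the nullclines P + 0.235Q = 249 and 0.616P + Q = 323.
Substituting Q = 323 - 0.616P into the first: P(1 - 0.235·0.616) = 249 - 0.235·323.
So P* = 173/0.855 = 202, and then Q* = 323 - 0.616·202 = 198.

P* ≈ 202, Q* ≈ 198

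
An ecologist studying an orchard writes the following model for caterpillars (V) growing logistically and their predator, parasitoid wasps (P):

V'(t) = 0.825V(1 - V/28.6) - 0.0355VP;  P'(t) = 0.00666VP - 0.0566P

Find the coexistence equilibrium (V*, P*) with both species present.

V* ≈ 8.5, P* ≈ 16.3

From dP/dt = 0 with P > 0: 0.00666V* = 0.0566, so V* = 8.5.
Substitute into dV/dt = 0: 0.825(1 - 8.5/28.6) = 0.0355P*.
The bracket is 0.703, giving P* = 0.58/0.0355 = 16.3.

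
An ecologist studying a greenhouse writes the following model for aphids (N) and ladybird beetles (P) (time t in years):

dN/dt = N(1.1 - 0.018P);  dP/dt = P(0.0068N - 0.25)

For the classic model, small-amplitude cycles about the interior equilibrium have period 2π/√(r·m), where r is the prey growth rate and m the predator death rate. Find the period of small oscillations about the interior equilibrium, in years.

T ≈ 12 years

Here r = 1.1 and m = 0.25, so r·m = 0.275.
ω = √0.275 = 0.524 per year, hence T = 2π/ω ≈ 12 years.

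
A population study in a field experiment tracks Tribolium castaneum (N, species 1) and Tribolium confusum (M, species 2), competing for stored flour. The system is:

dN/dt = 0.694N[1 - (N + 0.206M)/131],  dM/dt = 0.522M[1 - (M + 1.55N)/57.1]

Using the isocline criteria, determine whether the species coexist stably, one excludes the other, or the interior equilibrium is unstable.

Compare the nullcline intercepts: K1/α12 = 131/0.206 = 636 > K2 = 57.1; K2/α21 = 57.1/1.55 = 36.8 < K1 = 131.
Since the inequalities point opposite ways, species 1 can invade but species 2 cannot.

species 1 excludes species 2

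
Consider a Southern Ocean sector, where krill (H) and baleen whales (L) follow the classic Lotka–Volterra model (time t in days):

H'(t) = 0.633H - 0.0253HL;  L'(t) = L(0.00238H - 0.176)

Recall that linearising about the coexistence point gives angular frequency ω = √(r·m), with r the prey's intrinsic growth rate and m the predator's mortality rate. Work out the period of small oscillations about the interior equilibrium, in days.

Here r = 0.633 and m = 0.176, so r·m = 0.111.
ω = √0.111 = 0.334 per day, hence T = 2π/ω ≈ 18.8 days.

T ≈ 18.8 days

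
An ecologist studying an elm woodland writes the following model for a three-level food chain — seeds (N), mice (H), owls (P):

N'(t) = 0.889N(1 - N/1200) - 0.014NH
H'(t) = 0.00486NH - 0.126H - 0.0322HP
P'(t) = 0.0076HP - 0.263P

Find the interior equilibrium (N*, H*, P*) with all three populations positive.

N* ≈ 546, H* ≈ 34.6, P* ≈ 78.5

From dP/dt = 0: 0.0076H* = 0.263, so H* = 34.6.
From dN/dt = 0: 0.889(1 - N*/1200) = 0.014·34.6, giving N* = 1200·(1 - 0.545) = 546.
From dH/dt = 0: 0.00486·546 - 0.126 = 0.0322P*, so P* = 2.53/0.0322 = 78.5.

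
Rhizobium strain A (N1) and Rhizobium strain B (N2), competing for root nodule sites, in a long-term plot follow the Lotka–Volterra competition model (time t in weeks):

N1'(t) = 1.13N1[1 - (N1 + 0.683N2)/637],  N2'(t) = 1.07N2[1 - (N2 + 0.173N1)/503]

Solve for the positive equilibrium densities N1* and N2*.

Setting both brackets to zero gives the nullclines N1 + 0.683N2 = 637 and 0.173N1 + N2 = 503.
Substituting N2 = 503 - 0.173N1 into the first: N1(1 - 0.683·0.173) = 637 - 0.683·503.
So N1* = 293/0.882 = 333, and then N2* = 503 - 0.173·333 = 445.

N1* ≈ 333, N2* ≈ 445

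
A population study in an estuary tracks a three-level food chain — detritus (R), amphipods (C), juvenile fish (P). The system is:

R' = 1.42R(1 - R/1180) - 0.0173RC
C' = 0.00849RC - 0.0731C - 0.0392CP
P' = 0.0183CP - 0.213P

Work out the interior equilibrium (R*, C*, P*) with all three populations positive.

R* ≈ 1010, C* ≈ 11.6, P* ≈ 217

From dP/dt = 0: 0.0183C* = 0.213, so C* = 11.6.
From dR/dt = 0: 1.42(1 - R*/1180) = 0.0173·11.6, giving R* = 1180·(1 - 0.142) = 1010.
From dC/dt = 0: 0.00849·1010 - 0.0731 = 0.0392P*, so P* = 8.52/0.0392 = 217.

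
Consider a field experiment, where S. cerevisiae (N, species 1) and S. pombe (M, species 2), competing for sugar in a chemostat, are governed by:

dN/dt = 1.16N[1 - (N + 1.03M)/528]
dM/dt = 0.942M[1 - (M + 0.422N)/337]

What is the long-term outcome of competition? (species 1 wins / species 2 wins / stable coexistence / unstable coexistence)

Compare the nullcline intercepts: K1/α12 = 528/1.03 = 513 > K2 = 337; K2/α21 = 337/0.422 = 799 > K1 = 528.
Since both inequalities hold, each species can invade when rare, so the interior equilibrium is stable.

stable coexistence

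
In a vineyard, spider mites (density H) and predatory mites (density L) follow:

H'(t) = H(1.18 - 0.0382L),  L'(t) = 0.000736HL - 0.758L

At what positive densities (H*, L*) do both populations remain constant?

H* ≈ 1030, L* ≈ 30.9

Set dL/dt = 0 with L > 0: 0.000736H - 0.758 = 0, so H* = 0.758/0.000736 = 1030.
Set dH/dt = 0 with H > 0: 1.18 - 0.0382L = 0, so L* = 1.18/0.0382 = 30.9.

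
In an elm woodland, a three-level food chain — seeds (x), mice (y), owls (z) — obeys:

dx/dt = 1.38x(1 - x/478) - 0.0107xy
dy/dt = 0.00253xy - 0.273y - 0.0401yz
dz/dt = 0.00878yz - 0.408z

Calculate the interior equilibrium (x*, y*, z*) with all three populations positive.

x* ≈ 306, y* ≈ 46.5, z* ≈ 12.5

From dz/dt = 0: 0.00878y* = 0.408, so y* = 46.5.
From dx/dt = 0: 1.38(1 - x*/478) = 0.0107·46.5, giving x* = 478·(1 - 0.36) = 306.
From dy/dt = 0: 0.00253·306 - 0.273 = 0.0401z*, so z* = 0.501/0.0401 = 12.5.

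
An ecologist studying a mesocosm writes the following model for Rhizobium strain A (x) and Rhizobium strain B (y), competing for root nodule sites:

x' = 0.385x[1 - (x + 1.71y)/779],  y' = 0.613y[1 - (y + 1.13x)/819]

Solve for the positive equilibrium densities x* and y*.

Setting both brackets to zero gives the nullclines x + 1.71y = 779 and 1.13x + y = 819.
Substituting y = 819 - 1.13x into the first: x(1 - 1.71·1.13) = 779 - 1.71·819.
So x* = -621/-0.932 = 667, and then y* = 819 - 1.13·667 = 65.7.

x* ≈ 667, y* ≈ 65.7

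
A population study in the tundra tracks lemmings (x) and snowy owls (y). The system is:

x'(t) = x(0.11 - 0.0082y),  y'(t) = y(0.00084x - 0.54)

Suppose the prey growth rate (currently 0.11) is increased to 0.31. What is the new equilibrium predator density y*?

At the interior fixed point, setting dx/dt = 0 with x > 0 fixes y* = (prey growth rate)/(xy coefficient) — independent of the other coefficients.
With the change, y* = 0.31/0.0082 = 37.8; it rises from 13.4.

y* ≈ 37.8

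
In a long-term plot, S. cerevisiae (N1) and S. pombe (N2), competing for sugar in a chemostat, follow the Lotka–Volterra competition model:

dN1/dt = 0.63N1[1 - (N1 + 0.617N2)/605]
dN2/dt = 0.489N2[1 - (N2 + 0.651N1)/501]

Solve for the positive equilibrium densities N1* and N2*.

N1* ≈ 495, N2* ≈ 179

Setting both brackets to zero gives the nullclines N1 + 0.617N2 = 605 and 0.651N1 + N2 = 501.
Substituting N2 = 501 - 0.651N1 into the first: N1(1 - 0.617·0.651) = 605 - 0.617·501.
So N1* = 296/0.598 = 495, and then N2* = 501 - 0.651·495 = 179.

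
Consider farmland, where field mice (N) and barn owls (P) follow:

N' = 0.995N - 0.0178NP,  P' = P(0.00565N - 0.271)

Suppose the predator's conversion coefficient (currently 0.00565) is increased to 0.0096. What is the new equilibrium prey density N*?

N* ≈ 28.2

At the interior fixed point, setting dP/dt = 0 with P > 0 fixes N* = (predator death rate)/(NP coefficient) — independent of the other coefficients.
With the change, N* = 0.271/0.0096 = 28.2; it falls from 48.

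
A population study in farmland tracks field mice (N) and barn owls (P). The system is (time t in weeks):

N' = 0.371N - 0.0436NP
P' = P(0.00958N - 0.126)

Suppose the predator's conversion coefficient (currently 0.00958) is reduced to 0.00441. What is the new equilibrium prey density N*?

At the interior fixed point, setting dP/dt = 0 with P > 0 fixes N* = (predator death rate)/(NP coefficient) — independent of the other coefficients.
With the change, N* = 0.126/0.00441 = 28.6; it rises from 13.2.

N* ≈ 28.6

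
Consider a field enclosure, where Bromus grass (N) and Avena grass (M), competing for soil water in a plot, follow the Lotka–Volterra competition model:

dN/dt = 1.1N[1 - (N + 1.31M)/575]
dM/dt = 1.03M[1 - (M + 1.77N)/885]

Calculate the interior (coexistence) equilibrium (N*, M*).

Setting both brackets to zero gives the nullclines N + 1.31M = 575 and 1.77N + M = 885.
Substituting M = 885 - 1.77N into the first: N(1 - 1.31·1.77) = 575 - 1.31·885.
So N* = -584/-1.32 = 443, and then M* = 885 - 1.77·443 = 101.

N* ≈ 443, M* ≈ 101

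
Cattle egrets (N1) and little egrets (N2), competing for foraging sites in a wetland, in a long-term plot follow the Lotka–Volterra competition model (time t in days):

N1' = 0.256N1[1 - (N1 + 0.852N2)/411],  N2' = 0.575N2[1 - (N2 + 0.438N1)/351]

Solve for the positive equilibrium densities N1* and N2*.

N1* ≈ 179, N2* ≈ 273

Setting both brackets to zero gives the nullclines N1 + 0.852N2 = 411 and 0.438N1 + N2 = 351.
Substituting N2 = 351 - 0.438N1 into the first: N1(1 - 0.852·0.438) = 411 - 0.852·351.
So N1* = 112/0.627 = 179, and then N2* = 351 - 0.438·179 = 273.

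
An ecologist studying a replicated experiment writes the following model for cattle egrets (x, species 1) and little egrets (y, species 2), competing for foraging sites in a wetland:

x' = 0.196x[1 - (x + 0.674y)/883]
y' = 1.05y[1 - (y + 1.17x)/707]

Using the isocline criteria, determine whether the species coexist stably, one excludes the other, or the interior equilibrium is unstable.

Compare the nullcline intercepts: K1/α12 = 883/0.674 = 1310 > K2 = 707; K2/α21 = 707/1.17 = 604 < K1 = 883.
Since the inequalities point opposite ways, species 1 can invade but species 2 cannot.

species 1 excludes species 2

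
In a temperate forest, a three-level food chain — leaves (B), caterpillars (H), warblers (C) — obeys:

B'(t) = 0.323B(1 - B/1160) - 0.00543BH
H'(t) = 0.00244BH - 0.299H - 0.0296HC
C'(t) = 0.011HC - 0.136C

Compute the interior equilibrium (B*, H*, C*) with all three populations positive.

B* ≈ 919, H* ≈ 12.4, C* ≈ 65.6

From dC/dt = 0: 0.011H* = 0.136, so H* = 12.4.
From dB/dt = 0: 0.323(1 - B*/1160) = 0.00543·12.4, giving B* = 1160·(1 - 0.208) = 919.
From dH/dt = 0: 0.00244·919 - 0.299 = 0.0296C*, so C* = 1.94/0.0296 = 65.6.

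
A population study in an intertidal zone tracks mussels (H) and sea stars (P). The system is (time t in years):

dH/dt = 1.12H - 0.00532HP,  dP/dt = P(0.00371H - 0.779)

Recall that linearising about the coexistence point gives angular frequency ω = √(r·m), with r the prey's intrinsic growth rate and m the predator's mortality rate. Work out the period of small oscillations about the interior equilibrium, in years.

Here r = 1.12 and m = 0.779, so r·m = 0.872.
ω = √0.872 = 0.934 per year, hence T = 2π/ω ≈ 6.73 years.

T ≈ 6.73 years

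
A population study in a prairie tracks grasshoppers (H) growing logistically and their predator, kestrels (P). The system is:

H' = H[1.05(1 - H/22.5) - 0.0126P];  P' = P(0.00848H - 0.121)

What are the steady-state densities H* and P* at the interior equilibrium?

From dP/dt = 0 with P > 0: 0.00848H* = 0.121, so H* = 14.3.
Substitute into dH/dt = 0: 1.05(1 - 14.3/22.5) = 0.0126P*.
The bracket is 0.366, giving P* = 0.384/0.0126 = 30.5.

H* ≈ 14.3, P* ≈ 30.5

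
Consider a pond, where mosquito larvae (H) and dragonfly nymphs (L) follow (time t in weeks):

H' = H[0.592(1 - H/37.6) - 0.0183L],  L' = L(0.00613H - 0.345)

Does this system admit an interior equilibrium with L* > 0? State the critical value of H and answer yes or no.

The predator equation gives dL/dt > 0 only when H > 0.345/0.00613 = 56.3.
Without the predator, H → K = 37.6. Since 37.6 < 56.3, the predator cannot invade.

Threshold H = 56.3; K < 56.3, so no, the predator goes extinct.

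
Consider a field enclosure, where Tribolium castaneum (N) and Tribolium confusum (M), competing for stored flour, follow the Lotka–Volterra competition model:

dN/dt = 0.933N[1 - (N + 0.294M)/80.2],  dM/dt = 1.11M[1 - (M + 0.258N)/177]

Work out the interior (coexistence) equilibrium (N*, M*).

N* ≈ 30.5, M* ≈ 169

Setting both brackets to zero gives the nullclines N + 0.294M = 80.2 and 0.258N + M = 177.
Substituting M = 177 - 0.258N into the first: N(1 - 0.294·0.258) = 80.2 - 0.294·177.
So N* = 28.2/0.924 = 30.5, and then M* = 177 - 0.258·30.5 = 169.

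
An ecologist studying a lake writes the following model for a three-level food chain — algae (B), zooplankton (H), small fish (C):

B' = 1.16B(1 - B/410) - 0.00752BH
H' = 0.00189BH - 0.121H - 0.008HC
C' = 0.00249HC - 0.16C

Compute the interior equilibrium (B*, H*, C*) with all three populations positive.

B* ≈ 239, H* ≈ 64.3, C* ≈ 41.4

From dC/dt = 0: 0.00249H* = 0.16, so H* = 64.3.
From dB/dt = 0: 1.16(1 - B*/410) = 0.00752·64.3, giving B* = 410·(1 - 0.417) = 239.
From dH/dt = 0: 0.00189·239 - 0.121 = 0.008C*, so C* = 0.331/0.008 = 41.4.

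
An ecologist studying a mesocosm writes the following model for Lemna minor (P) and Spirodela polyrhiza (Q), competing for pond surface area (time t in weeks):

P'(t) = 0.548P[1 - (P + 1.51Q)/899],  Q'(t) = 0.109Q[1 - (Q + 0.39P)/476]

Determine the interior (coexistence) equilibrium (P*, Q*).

P* ≈ 438, Q* ≈ 305

Setting both brackets to zero gives the nullclines P + 1.51Q = 899 and 0.39P + Q = 476.
Substituting Q = 476 - 0.39P into the first: P(1 - 1.51·0.39) = 899 - 1.51·476.
So P* = 180/0.411 = 438, and then Q* = 476 - 0.39·438 = 305.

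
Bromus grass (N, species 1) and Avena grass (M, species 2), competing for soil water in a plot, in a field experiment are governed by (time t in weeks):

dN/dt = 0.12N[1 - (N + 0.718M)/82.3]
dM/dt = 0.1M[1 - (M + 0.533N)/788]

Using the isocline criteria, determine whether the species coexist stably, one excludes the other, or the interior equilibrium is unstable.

species 2 excludes species 1

Compare the nullcline intercepts: K1/α12 = 82.3/0.718 = 115 < K2 = 788; K2/α21 = 788/0.533 = 1480 > K1 = 82.3.
Since the inequalities point opposite ways, species 2 can invade but species 1 cannot.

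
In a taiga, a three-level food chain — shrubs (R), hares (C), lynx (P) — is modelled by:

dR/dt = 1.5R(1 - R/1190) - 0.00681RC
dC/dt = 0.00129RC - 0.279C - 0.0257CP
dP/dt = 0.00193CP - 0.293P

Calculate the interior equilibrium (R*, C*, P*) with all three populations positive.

From dP/dt = 0: 0.00193C* = 0.293, so C* = 152.
From dR/dt = 0: 1.5(1 - R*/1190) = 0.00681·152, giving R* = 1190·(1 - 0.689) = 370.
From dC/dt = 0: 0.00129·370 - 0.279 = 0.0257P*, so P* = 0.198/0.0257 = 7.71.

R* ≈ 370, C* ≈ 152, P* ≈ 7.71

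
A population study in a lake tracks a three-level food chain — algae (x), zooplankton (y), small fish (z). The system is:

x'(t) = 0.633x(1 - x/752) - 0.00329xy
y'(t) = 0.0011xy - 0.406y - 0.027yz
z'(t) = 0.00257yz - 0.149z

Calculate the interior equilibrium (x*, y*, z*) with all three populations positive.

From dz/dt = 0: 0.00257y* = 0.149, so y* = 58.
From dx/dt = 0: 0.633(1 - x*/752) = 0.00329·58, giving x* = 752·(1 - 0.301) = 525.
From dy/dt = 0: 0.0011·525 - 0.406 = 0.027z*, so z* = 0.172/0.027 = 6.37.

x* ≈ 525, y* ≈ 58, z* ≈ 6.37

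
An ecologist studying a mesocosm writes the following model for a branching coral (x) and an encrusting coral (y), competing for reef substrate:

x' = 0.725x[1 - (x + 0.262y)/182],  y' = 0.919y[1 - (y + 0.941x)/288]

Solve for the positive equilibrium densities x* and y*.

x* ≈ 141, y* ≈ 155

Setting both brackets to zero gives the nullclines x + 0.262y = 182 and 0.941x + y = 288.
Substituting y = 288 - 0.941x into the first: x(1 - 0.262·0.941) = 182 - 0.262·288.
So x* = 107/0.753 = 141, and then y* = 288 - 0.941·141 = 155.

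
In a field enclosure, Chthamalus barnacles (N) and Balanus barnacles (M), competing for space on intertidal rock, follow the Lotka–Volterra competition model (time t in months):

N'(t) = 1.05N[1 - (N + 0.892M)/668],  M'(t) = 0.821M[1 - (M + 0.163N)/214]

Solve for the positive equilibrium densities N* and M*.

Setting both brackets to zero gives the nullclines N + 0.892M = 668 and 0.163N + M = 214.
Substituting M = 214 - 0.163N into the first: N(1 - 0.892·0.163) = 668 - 0.892·214.
So N* = 477/0.855 = 558, and then M* = 214 - 0.163·558 = 123.

N* ≈ 558, M* ≈ 123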